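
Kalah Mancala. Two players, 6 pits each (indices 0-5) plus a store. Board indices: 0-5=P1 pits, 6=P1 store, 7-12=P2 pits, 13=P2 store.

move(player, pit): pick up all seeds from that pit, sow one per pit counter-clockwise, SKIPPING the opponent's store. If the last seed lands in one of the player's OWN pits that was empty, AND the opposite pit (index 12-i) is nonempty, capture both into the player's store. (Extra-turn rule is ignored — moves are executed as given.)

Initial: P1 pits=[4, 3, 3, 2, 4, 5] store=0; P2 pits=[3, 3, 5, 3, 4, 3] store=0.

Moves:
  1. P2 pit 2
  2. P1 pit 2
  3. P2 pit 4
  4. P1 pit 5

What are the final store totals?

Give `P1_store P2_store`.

Move 1: P2 pit2 -> P1=[5,3,3,2,4,5](0) P2=[3,3,0,4,5,4](1)
Move 2: P1 pit2 -> P1=[5,3,0,3,5,6](0) P2=[3,3,0,4,5,4](1)
Move 3: P2 pit4 -> P1=[6,4,1,3,5,6](0) P2=[3,3,0,4,0,5](2)
Move 4: P1 pit5 -> P1=[6,4,1,3,5,0](1) P2=[4,4,1,5,1,5](2)

Answer: 1 2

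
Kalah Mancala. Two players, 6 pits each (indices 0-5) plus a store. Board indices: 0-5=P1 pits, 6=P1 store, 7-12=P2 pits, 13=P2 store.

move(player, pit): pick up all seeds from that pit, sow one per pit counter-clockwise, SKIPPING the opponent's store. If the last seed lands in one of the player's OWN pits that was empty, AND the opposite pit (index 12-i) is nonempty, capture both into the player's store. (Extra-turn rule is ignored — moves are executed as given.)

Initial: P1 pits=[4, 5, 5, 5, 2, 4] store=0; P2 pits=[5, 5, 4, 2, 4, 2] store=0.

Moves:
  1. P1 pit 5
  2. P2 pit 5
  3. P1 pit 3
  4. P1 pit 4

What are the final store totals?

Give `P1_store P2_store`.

Move 1: P1 pit5 -> P1=[4,5,5,5,2,0](1) P2=[6,6,5,2,4,2](0)
Move 2: P2 pit5 -> P1=[5,5,5,5,2,0](1) P2=[6,6,5,2,4,0](1)
Move 3: P1 pit3 -> P1=[5,5,5,0,3,1](2) P2=[7,7,5,2,4,0](1)
Move 4: P1 pit4 -> P1=[5,5,5,0,0,2](3) P2=[8,7,5,2,4,0](1)

Answer: 3 1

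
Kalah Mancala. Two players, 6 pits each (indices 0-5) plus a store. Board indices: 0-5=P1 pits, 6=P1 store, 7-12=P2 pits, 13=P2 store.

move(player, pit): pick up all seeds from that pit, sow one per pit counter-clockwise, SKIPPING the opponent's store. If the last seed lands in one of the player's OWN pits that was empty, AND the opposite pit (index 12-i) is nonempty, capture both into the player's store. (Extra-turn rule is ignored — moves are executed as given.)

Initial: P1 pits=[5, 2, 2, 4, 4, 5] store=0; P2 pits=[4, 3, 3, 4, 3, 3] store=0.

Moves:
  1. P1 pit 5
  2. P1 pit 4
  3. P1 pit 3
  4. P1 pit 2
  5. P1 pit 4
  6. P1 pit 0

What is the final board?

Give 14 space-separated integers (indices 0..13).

Answer: 0 3 1 2 1 4 4 7 5 4 5 3 3 0

Derivation:
Move 1: P1 pit5 -> P1=[5,2,2,4,4,0](1) P2=[5,4,4,5,3,3](0)
Move 2: P1 pit4 -> P1=[5,2,2,4,0,1](2) P2=[6,5,4,5,3,3](0)
Move 3: P1 pit3 -> P1=[5,2,2,0,1,2](3) P2=[7,5,4,5,3,3](0)
Move 4: P1 pit2 -> P1=[5,2,0,1,2,2](3) P2=[7,5,4,5,3,3](0)
Move 5: P1 pit4 -> P1=[5,2,0,1,0,3](4) P2=[7,5,4,5,3,3](0)
Move 6: P1 pit0 -> P1=[0,3,1,2,1,4](4) P2=[7,5,4,5,3,3](0)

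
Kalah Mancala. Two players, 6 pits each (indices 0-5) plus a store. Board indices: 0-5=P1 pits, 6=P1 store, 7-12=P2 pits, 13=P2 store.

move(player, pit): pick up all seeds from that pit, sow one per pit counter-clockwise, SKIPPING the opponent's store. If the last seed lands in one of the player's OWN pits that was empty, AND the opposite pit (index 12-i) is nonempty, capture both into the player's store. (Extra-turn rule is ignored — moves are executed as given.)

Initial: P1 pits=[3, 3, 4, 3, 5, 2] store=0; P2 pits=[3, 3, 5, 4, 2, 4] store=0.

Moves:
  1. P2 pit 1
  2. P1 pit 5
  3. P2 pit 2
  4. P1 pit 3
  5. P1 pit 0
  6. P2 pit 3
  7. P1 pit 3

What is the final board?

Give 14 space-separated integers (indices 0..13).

Answer: 1 6 6 0 8 1 2 4 0 0 0 5 6 2

Derivation:
Move 1: P2 pit1 -> P1=[3,3,4,3,5,2](0) P2=[3,0,6,5,3,4](0)
Move 2: P1 pit5 -> P1=[3,3,4,3,5,0](1) P2=[4,0,6,5,3,4](0)
Move 3: P2 pit2 -> P1=[4,4,4,3,5,0](1) P2=[4,0,0,6,4,5](1)
Move 4: P1 pit3 -> P1=[4,4,4,0,6,1](2) P2=[4,0,0,6,4,5](1)
Move 5: P1 pit0 -> P1=[0,5,5,1,7,1](2) P2=[4,0,0,6,4,5](1)
Move 6: P2 pit3 -> P1=[1,6,6,1,7,1](2) P2=[4,0,0,0,5,6](2)
Move 7: P1 pit3 -> P1=[1,6,6,0,8,1](2) P2=[4,0,0,0,5,6](2)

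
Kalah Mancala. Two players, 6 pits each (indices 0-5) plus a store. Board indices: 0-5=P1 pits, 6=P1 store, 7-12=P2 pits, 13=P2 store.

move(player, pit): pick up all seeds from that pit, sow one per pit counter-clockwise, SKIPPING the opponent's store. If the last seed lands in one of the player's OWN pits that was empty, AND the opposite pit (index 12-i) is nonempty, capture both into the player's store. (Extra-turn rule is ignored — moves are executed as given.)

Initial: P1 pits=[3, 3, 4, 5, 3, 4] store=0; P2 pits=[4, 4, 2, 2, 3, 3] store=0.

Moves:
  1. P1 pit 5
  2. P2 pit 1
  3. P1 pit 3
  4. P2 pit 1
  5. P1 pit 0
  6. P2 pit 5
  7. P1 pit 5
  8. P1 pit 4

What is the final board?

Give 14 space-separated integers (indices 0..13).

Answer: 1 5 6 0 0 1 10 7 1 0 3 4 0 2

Derivation:
Move 1: P1 pit5 -> P1=[3,3,4,5,3,0](1) P2=[5,5,3,2,3,3](0)
Move 2: P2 pit1 -> P1=[3,3,4,5,3,0](1) P2=[5,0,4,3,4,4](1)
Move 3: P1 pit3 -> P1=[3,3,4,0,4,1](2) P2=[6,1,4,3,4,4](1)
Move 4: P2 pit1 -> P1=[3,3,4,0,4,1](2) P2=[6,0,5,3,4,4](1)
Move 5: P1 pit0 -> P1=[0,4,5,0,4,1](8) P2=[6,0,0,3,4,4](1)
Move 6: P2 pit5 -> P1=[1,5,6,0,4,1](8) P2=[6,0,0,3,4,0](2)
Move 7: P1 pit5 -> P1=[1,5,6,0,4,0](9) P2=[6,0,0,3,4,0](2)
Move 8: P1 pit4 -> P1=[1,5,6,0,0,1](10) P2=[7,1,0,3,4,0](2)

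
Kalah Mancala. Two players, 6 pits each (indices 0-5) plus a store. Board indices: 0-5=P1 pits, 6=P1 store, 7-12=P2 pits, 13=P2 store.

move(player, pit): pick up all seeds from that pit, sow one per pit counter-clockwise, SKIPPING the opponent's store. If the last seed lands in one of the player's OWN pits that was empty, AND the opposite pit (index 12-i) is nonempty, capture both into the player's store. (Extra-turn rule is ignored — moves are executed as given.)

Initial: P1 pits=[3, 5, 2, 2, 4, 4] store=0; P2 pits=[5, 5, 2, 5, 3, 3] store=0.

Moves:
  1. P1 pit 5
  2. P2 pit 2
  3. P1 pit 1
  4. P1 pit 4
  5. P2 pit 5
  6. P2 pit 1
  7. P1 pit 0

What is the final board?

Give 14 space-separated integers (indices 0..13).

Answer: 0 3 5 4 1 3 3 7 0 2 7 5 1 2

Derivation:
Move 1: P1 pit5 -> P1=[3,5,2,2,4,0](1) P2=[6,6,3,5,3,3](0)
Move 2: P2 pit2 -> P1=[3,5,2,2,4,0](1) P2=[6,6,0,6,4,4](0)
Move 3: P1 pit1 -> P1=[3,0,3,3,5,1](2) P2=[6,6,0,6,4,4](0)
Move 4: P1 pit4 -> P1=[3,0,3,3,0,2](3) P2=[7,7,1,6,4,4](0)
Move 5: P2 pit5 -> P1=[4,1,4,3,0,2](3) P2=[7,7,1,6,4,0](1)
Move 6: P2 pit1 -> P1=[5,2,4,3,0,2](3) P2=[7,0,2,7,5,1](2)
Move 7: P1 pit0 -> P1=[0,3,5,4,1,3](3) P2=[7,0,2,7,5,1](2)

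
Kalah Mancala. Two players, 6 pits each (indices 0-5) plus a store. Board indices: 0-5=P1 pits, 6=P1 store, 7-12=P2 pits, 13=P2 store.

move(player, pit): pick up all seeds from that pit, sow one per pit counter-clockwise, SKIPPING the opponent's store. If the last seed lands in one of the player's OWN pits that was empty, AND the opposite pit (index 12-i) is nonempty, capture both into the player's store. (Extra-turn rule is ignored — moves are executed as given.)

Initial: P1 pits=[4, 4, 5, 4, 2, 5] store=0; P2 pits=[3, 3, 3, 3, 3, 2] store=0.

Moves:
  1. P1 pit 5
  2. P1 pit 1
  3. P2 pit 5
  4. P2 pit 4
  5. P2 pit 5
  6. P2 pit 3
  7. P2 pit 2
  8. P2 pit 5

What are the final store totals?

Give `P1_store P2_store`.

Move 1: P1 pit5 -> P1=[4,4,5,4,2,0](1) P2=[4,4,4,4,3,2](0)
Move 2: P1 pit1 -> P1=[4,0,6,5,3,0](6) P2=[0,4,4,4,3,2](0)
Move 3: P2 pit5 -> P1=[5,0,6,5,3,0](6) P2=[0,4,4,4,3,0](1)
Move 4: P2 pit4 -> P1=[6,0,6,5,3,0](6) P2=[0,4,4,4,0,1](2)
Move 5: P2 pit5 -> P1=[6,0,6,5,3,0](6) P2=[0,4,4,4,0,0](3)
Move 6: P2 pit3 -> P1=[7,0,6,5,3,0](6) P2=[0,4,4,0,1,1](4)
Move 7: P2 pit2 -> P1=[7,0,6,5,3,0](6) P2=[0,4,0,1,2,2](5)
Move 8: P2 pit5 -> P1=[8,0,6,5,3,0](6) P2=[0,4,0,1,2,0](6)

Answer: 6 6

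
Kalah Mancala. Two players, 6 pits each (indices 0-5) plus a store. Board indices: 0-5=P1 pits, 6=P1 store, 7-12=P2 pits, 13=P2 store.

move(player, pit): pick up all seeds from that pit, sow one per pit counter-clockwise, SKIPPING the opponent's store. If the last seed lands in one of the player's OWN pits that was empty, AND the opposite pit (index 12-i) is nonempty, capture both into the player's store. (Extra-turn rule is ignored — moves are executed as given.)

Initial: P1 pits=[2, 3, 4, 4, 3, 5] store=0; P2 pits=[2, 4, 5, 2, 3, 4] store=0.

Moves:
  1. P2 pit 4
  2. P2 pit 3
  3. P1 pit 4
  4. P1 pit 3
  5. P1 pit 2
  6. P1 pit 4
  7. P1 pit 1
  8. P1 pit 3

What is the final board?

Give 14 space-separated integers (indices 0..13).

Answer: 3 0 1 0 1 10 9 4 0 5 0 1 6 1

Derivation:
Move 1: P2 pit4 -> P1=[3,3,4,4,3,5](0) P2=[2,4,5,2,0,5](1)
Move 2: P2 pit3 -> P1=[3,3,4,4,3,5](0) P2=[2,4,5,0,1,6](1)
Move 3: P1 pit4 -> P1=[3,3,4,4,0,6](1) P2=[3,4,5,0,1,6](1)
Move 4: P1 pit3 -> P1=[3,3,4,0,1,7](2) P2=[4,4,5,0,1,6](1)
Move 5: P1 pit2 -> P1=[3,3,0,1,2,8](3) P2=[4,4,5,0,1,6](1)
Move 6: P1 pit4 -> P1=[3,3,0,1,0,9](4) P2=[4,4,5,0,1,6](1)
Move 7: P1 pit1 -> P1=[3,0,1,2,0,9](9) P2=[4,0,5,0,1,6](1)
Move 8: P1 pit3 -> P1=[3,0,1,0,1,10](9) P2=[4,0,5,0,1,6](1)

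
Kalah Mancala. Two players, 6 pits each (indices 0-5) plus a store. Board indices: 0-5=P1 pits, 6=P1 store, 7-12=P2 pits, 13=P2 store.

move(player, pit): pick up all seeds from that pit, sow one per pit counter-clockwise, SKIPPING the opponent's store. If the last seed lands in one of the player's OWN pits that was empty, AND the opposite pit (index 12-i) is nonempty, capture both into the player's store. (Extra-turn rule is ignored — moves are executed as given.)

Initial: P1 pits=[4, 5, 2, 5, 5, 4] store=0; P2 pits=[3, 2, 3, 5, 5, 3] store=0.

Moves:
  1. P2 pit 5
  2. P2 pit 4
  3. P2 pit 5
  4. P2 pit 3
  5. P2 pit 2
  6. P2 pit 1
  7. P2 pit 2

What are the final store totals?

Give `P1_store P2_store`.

Move 1: P2 pit5 -> P1=[5,6,2,5,5,4](0) P2=[3,2,3,5,5,0](1)
Move 2: P2 pit4 -> P1=[6,7,3,5,5,4](0) P2=[3,2,3,5,0,1](2)
Move 3: P2 pit5 -> P1=[6,7,3,5,5,4](0) P2=[3,2,3,5,0,0](3)
Move 4: P2 pit3 -> P1=[7,8,3,5,5,4](0) P2=[3,2,3,0,1,1](4)
Move 5: P2 pit2 -> P1=[7,8,3,5,5,4](0) P2=[3,2,0,1,2,2](4)
Move 6: P2 pit1 -> P1=[7,8,3,5,5,4](0) P2=[3,0,1,2,2,2](4)
Move 7: P2 pit2 -> P1=[7,8,3,5,5,4](0) P2=[3,0,0,3,2,2](4)

Answer: 0 4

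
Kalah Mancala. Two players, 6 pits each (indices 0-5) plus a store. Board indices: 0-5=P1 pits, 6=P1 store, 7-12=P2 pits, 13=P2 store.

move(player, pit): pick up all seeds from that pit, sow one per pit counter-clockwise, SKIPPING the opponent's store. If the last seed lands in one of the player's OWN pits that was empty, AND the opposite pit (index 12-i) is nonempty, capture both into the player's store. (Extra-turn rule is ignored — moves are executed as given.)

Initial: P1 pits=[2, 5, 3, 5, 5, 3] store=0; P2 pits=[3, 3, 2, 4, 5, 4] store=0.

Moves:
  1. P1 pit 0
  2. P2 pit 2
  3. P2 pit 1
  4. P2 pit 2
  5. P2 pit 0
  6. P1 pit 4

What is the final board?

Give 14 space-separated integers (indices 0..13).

Answer: 0 6 4 5 0 4 1 1 2 2 8 7 4 0

Derivation:
Move 1: P1 pit0 -> P1=[0,6,4,5,5,3](0) P2=[3,3,2,4,5,4](0)
Move 2: P2 pit2 -> P1=[0,6,4,5,5,3](0) P2=[3,3,0,5,6,4](0)
Move 3: P2 pit1 -> P1=[0,6,4,5,5,3](0) P2=[3,0,1,6,7,4](0)
Move 4: P2 pit2 -> P1=[0,6,4,5,5,3](0) P2=[3,0,0,7,7,4](0)
Move 5: P2 pit0 -> P1=[0,6,4,5,5,3](0) P2=[0,1,1,8,7,4](0)
Move 6: P1 pit4 -> P1=[0,6,4,5,0,4](1) P2=[1,2,2,8,7,4](0)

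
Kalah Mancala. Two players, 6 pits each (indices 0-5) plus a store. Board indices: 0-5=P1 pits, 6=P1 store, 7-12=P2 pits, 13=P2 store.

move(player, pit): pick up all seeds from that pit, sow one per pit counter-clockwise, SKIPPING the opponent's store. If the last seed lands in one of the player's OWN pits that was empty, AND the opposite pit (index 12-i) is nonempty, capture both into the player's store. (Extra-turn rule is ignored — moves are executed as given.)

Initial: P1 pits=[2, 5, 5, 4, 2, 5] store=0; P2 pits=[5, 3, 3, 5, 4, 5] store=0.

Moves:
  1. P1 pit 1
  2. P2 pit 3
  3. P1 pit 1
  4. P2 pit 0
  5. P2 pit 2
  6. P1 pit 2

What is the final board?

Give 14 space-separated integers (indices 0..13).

Answer: 3 0 0 6 4 7 2 1 5 1 2 7 8 2

Derivation:
Move 1: P1 pit1 -> P1=[2,0,6,5,3,6](1) P2=[5,3,3,5,4,5](0)
Move 2: P2 pit3 -> P1=[3,1,6,5,3,6](1) P2=[5,3,3,0,5,6](1)
Move 3: P1 pit1 -> P1=[3,0,7,5,3,6](1) P2=[5,3,3,0,5,6](1)
Move 4: P2 pit0 -> P1=[3,0,7,5,3,6](1) P2=[0,4,4,1,6,7](1)
Move 5: P2 pit2 -> P1=[3,0,7,5,3,6](1) P2=[0,4,0,2,7,8](2)
Move 6: P1 pit2 -> P1=[3,0,0,6,4,7](2) P2=[1,5,1,2,7,8](2)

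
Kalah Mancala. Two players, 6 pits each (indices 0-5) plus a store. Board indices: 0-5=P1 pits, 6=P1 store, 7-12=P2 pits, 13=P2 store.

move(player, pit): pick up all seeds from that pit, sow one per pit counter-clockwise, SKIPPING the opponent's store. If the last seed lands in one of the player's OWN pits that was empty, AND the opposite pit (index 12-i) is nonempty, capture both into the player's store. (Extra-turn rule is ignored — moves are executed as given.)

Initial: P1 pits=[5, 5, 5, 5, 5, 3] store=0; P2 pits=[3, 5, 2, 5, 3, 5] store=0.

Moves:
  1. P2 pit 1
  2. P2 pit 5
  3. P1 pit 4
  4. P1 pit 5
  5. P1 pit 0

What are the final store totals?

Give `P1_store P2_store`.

Move 1: P2 pit1 -> P1=[5,5,5,5,5,3](0) P2=[3,0,3,6,4,6](1)
Move 2: P2 pit5 -> P1=[6,6,6,6,6,3](0) P2=[3,0,3,6,4,0](2)
Move 3: P1 pit4 -> P1=[6,6,6,6,0,4](1) P2=[4,1,4,7,4,0](2)
Move 4: P1 pit5 -> P1=[6,6,6,6,0,0](2) P2=[5,2,5,7,4,0](2)
Move 5: P1 pit0 -> P1=[0,7,7,7,1,1](3) P2=[5,2,5,7,4,0](2)

Answer: 3 2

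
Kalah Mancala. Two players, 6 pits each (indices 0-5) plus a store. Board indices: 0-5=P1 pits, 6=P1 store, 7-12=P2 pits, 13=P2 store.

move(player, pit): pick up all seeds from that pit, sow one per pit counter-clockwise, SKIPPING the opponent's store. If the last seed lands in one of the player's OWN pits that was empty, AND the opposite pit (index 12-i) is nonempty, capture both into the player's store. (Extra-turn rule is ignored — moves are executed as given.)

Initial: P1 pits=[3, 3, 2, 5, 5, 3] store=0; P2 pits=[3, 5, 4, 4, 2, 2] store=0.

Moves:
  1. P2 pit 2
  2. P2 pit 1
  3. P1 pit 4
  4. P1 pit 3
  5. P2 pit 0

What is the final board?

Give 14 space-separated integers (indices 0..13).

Answer: 3 3 2 0 1 5 2 0 3 3 7 5 5 2

Derivation:
Move 1: P2 pit2 -> P1=[3,3,2,5,5,3](0) P2=[3,5,0,5,3,3](1)
Move 2: P2 pit1 -> P1=[3,3,2,5,5,3](0) P2=[3,0,1,6,4,4](2)
Move 3: P1 pit4 -> P1=[3,3,2,5,0,4](1) P2=[4,1,2,6,4,4](2)
Move 4: P1 pit3 -> P1=[3,3,2,0,1,5](2) P2=[5,2,2,6,4,4](2)
Move 5: P2 pit0 -> P1=[3,3,2,0,1,5](2) P2=[0,3,3,7,5,5](2)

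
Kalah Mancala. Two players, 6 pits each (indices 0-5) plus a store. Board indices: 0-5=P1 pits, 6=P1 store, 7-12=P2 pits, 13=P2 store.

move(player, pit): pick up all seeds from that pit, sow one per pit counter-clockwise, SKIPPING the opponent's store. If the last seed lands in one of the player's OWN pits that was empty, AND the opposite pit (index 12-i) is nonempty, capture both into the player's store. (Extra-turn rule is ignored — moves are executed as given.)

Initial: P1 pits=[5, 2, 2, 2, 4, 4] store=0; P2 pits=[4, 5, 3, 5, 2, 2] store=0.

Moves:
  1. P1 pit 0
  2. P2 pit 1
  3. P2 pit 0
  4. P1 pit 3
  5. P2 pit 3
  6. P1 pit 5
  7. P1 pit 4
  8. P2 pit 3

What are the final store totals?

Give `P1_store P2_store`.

Move 1: P1 pit0 -> P1=[0,3,3,3,5,5](0) P2=[4,5,3,5,2,2](0)
Move 2: P2 pit1 -> P1=[0,3,3,3,5,5](0) P2=[4,0,4,6,3,3](1)
Move 3: P2 pit0 -> P1=[0,3,3,3,5,5](0) P2=[0,1,5,7,4,3](1)
Move 4: P1 pit3 -> P1=[0,3,3,0,6,6](1) P2=[0,1,5,7,4,3](1)
Move 5: P2 pit3 -> P1=[1,4,4,1,6,6](1) P2=[0,1,5,0,5,4](2)
Move 6: P1 pit5 -> P1=[1,4,4,1,6,0](2) P2=[1,2,6,1,6,4](2)
Move 7: P1 pit4 -> P1=[1,4,4,1,0,1](3) P2=[2,3,7,2,6,4](2)
Move 8: P2 pit3 -> P1=[1,4,4,1,0,1](3) P2=[2,3,7,0,7,5](2)

Answer: 3 2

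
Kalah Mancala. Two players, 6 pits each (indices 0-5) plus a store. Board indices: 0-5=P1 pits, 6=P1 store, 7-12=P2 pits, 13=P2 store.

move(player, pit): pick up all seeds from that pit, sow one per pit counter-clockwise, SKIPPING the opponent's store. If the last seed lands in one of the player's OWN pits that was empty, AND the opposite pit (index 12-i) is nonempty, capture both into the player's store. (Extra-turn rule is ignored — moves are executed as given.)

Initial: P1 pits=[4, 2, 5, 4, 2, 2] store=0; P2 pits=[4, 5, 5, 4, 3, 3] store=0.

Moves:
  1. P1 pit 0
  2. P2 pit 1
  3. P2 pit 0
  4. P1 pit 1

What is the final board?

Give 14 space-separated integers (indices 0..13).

Answer: 0 0 7 6 4 2 0 0 1 7 6 5 4 1

Derivation:
Move 1: P1 pit0 -> P1=[0,3,6,5,3,2](0) P2=[4,5,5,4,3,3](0)
Move 2: P2 pit1 -> P1=[0,3,6,5,3,2](0) P2=[4,0,6,5,4,4](1)
Move 3: P2 pit0 -> P1=[0,3,6,5,3,2](0) P2=[0,1,7,6,5,4](1)
Move 4: P1 pit1 -> P1=[0,0,7,6,4,2](0) P2=[0,1,7,6,5,4](1)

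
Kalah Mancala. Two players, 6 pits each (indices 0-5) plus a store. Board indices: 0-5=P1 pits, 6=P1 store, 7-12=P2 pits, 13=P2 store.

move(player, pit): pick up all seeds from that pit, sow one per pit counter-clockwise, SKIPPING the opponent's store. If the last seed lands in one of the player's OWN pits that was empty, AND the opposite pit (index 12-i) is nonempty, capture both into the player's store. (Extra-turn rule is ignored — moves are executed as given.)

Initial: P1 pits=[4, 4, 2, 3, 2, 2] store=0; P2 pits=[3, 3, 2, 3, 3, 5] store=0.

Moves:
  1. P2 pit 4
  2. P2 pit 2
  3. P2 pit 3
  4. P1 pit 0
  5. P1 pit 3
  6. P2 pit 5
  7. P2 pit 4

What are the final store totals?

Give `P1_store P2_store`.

Answer: 2 10

Derivation:
Move 1: P2 pit4 -> P1=[5,4,2,3,2,2](0) P2=[3,3,2,3,0,6](1)
Move 2: P2 pit2 -> P1=[5,0,2,3,2,2](0) P2=[3,3,0,4,0,6](6)
Move 3: P2 pit3 -> P1=[6,0,2,3,2,2](0) P2=[3,3,0,0,1,7](7)
Move 4: P1 pit0 -> P1=[0,1,3,4,3,3](1) P2=[3,3,0,0,1,7](7)
Move 5: P1 pit3 -> P1=[0,1,3,0,4,4](2) P2=[4,3,0,0,1,7](7)
Move 6: P2 pit5 -> P1=[1,2,4,1,5,5](2) P2=[4,3,0,0,1,0](8)
Move 7: P2 pit4 -> P1=[0,2,4,1,5,5](2) P2=[4,3,0,0,0,0](10)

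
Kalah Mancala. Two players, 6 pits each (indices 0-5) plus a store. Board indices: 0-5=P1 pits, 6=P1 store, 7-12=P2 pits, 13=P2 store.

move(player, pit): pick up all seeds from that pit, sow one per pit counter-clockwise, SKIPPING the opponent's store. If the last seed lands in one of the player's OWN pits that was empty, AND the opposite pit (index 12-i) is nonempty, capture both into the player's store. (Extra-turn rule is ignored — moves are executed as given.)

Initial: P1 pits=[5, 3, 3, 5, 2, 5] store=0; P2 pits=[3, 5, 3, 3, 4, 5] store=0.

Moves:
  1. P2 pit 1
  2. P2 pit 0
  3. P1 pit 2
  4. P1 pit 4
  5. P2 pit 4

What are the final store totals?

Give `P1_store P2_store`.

Answer: 1 2

Derivation:
Move 1: P2 pit1 -> P1=[5,3,3,5,2,5](0) P2=[3,0,4,4,5,6](1)
Move 2: P2 pit0 -> P1=[5,3,3,5,2,5](0) P2=[0,1,5,5,5,6](1)
Move 3: P1 pit2 -> P1=[5,3,0,6,3,6](0) P2=[0,1,5,5,5,6](1)
Move 4: P1 pit4 -> P1=[5,3,0,6,0,7](1) P2=[1,1,5,5,5,6](1)
Move 5: P2 pit4 -> P1=[6,4,1,6,0,7](1) P2=[1,1,5,5,0,7](2)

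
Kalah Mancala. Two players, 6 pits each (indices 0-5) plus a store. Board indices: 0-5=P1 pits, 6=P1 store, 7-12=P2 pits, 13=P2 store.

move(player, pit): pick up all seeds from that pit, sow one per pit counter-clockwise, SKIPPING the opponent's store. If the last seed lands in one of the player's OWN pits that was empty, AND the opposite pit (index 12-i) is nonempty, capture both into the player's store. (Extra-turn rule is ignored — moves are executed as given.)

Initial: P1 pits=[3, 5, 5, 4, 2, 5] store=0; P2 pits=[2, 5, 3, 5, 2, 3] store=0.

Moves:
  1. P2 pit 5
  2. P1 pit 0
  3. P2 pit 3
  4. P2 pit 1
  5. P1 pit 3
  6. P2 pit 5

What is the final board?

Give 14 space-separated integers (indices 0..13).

Move 1: P2 pit5 -> P1=[4,6,5,4,2,5](0) P2=[2,5,3,5,2,0](1)
Move 2: P1 pit0 -> P1=[0,7,6,5,3,5](0) P2=[2,5,3,5,2,0](1)
Move 3: P2 pit3 -> P1=[1,8,6,5,3,5](0) P2=[2,5,3,0,3,1](2)
Move 4: P2 pit1 -> P1=[1,8,6,5,3,5](0) P2=[2,0,4,1,4,2](3)
Move 5: P1 pit3 -> P1=[1,8,6,0,4,6](1) P2=[3,1,4,1,4,2](3)
Move 6: P2 pit5 -> P1=[2,8,6,0,4,6](1) P2=[3,1,4,1,4,0](4)

Answer: 2 8 6 0 4 6 1 3 1 4 1 4 0 4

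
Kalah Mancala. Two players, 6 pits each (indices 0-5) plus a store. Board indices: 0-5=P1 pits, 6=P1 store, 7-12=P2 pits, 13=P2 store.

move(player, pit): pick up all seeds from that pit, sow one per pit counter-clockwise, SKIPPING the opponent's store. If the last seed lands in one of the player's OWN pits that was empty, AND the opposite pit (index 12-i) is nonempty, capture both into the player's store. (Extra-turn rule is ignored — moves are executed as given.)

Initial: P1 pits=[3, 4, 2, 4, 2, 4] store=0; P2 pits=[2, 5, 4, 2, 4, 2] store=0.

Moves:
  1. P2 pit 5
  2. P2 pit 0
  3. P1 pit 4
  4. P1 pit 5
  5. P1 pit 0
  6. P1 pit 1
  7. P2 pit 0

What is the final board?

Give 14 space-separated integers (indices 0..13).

Answer: 0 0 4 6 0 1 11 0 0 6 3 4 0 3

Derivation:
Move 1: P2 pit5 -> P1=[4,4,2,4,2,4](0) P2=[2,5,4,2,4,0](1)
Move 2: P2 pit0 -> P1=[4,4,2,4,2,4](0) P2=[0,6,5,2,4,0](1)
Move 3: P1 pit4 -> P1=[4,4,2,4,0,5](1) P2=[0,6,5,2,4,0](1)
Move 4: P1 pit5 -> P1=[4,4,2,4,0,0](2) P2=[1,7,6,3,4,0](1)
Move 5: P1 pit0 -> P1=[0,5,3,5,0,0](10) P2=[1,0,6,3,4,0](1)
Move 6: P1 pit1 -> P1=[0,0,4,6,1,1](11) P2=[1,0,6,3,4,0](1)
Move 7: P2 pit0 -> P1=[0,0,4,6,0,1](11) P2=[0,0,6,3,4,0](3)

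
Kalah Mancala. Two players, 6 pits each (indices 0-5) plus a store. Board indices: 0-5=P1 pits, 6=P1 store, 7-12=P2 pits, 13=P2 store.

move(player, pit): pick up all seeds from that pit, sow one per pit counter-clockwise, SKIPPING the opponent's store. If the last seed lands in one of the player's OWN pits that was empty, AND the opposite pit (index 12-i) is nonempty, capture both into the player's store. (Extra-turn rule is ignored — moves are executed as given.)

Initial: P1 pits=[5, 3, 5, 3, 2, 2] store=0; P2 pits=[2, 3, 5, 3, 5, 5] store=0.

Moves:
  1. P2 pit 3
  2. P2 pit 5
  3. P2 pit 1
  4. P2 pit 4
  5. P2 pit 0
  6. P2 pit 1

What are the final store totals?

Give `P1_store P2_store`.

Answer: 0 3

Derivation:
Move 1: P2 pit3 -> P1=[5,3,5,3,2,2](0) P2=[2,3,5,0,6,6](1)
Move 2: P2 pit5 -> P1=[6,4,6,4,3,2](0) P2=[2,3,5,0,6,0](2)
Move 3: P2 pit1 -> P1=[6,4,6,4,3,2](0) P2=[2,0,6,1,7,0](2)
Move 4: P2 pit4 -> P1=[7,5,7,5,4,2](0) P2=[2,0,6,1,0,1](3)
Move 5: P2 pit0 -> P1=[7,5,7,5,4,2](0) P2=[0,1,7,1,0,1](3)
Move 6: P2 pit1 -> P1=[7,5,7,5,4,2](0) P2=[0,0,8,1,0,1](3)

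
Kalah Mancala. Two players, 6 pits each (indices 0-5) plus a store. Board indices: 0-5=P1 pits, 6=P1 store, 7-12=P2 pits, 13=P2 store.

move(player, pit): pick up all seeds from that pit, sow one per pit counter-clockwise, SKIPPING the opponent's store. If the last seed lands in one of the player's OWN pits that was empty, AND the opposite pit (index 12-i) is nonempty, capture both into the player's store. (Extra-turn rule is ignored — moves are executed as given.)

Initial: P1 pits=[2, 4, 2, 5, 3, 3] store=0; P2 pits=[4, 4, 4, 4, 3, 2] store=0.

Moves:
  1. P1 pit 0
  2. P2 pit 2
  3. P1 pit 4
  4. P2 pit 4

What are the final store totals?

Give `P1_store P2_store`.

Answer: 1 2

Derivation:
Move 1: P1 pit0 -> P1=[0,5,3,5,3,3](0) P2=[4,4,4,4,3,2](0)
Move 2: P2 pit2 -> P1=[0,5,3,5,3,3](0) P2=[4,4,0,5,4,3](1)
Move 3: P1 pit4 -> P1=[0,5,3,5,0,4](1) P2=[5,4,0,5,4,3](1)
Move 4: P2 pit4 -> P1=[1,6,3,5,0,4](1) P2=[5,4,0,5,0,4](2)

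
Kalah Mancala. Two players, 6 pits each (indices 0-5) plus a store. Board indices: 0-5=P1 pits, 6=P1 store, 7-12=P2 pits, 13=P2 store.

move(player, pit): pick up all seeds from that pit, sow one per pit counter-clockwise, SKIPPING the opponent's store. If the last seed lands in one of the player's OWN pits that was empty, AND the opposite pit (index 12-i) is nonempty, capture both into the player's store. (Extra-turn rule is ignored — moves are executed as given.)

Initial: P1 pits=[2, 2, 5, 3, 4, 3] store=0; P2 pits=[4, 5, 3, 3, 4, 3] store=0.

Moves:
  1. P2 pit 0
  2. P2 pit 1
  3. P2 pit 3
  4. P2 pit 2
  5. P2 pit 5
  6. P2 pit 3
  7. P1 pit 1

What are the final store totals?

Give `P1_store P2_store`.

Move 1: P2 pit0 -> P1=[2,2,5,3,4,3](0) P2=[0,6,4,4,5,3](0)
Move 2: P2 pit1 -> P1=[3,2,5,3,4,3](0) P2=[0,0,5,5,6,4](1)
Move 3: P2 pit3 -> P1=[4,3,5,3,4,3](0) P2=[0,0,5,0,7,5](2)
Move 4: P2 pit2 -> P1=[5,3,5,3,4,3](0) P2=[0,0,0,1,8,6](3)
Move 5: P2 pit5 -> P1=[6,4,6,4,5,3](0) P2=[0,0,0,1,8,0](4)
Move 6: P2 pit3 -> P1=[6,4,6,4,5,3](0) P2=[0,0,0,0,9,0](4)
Move 7: P1 pit1 -> P1=[6,0,7,5,6,4](0) P2=[0,0,0,0,9,0](4)

Answer: 0 4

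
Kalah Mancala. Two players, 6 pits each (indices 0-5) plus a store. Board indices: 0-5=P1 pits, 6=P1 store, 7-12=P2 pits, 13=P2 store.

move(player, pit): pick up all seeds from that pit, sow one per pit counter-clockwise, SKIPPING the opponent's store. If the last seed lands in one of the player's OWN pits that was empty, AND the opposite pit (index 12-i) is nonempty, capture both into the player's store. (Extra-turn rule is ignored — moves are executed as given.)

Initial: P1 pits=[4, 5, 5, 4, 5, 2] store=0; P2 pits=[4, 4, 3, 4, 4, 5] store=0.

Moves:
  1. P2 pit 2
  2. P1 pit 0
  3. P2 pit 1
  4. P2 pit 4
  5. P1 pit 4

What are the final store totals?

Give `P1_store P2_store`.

Move 1: P2 pit2 -> P1=[4,5,5,4,5,2](0) P2=[4,4,0,5,5,6](0)
Move 2: P1 pit0 -> P1=[0,6,6,5,6,2](0) P2=[4,4,0,5,5,6](0)
Move 3: P2 pit1 -> P1=[0,6,6,5,6,2](0) P2=[4,0,1,6,6,7](0)
Move 4: P2 pit4 -> P1=[1,7,7,6,6,2](0) P2=[4,0,1,6,0,8](1)
Move 5: P1 pit4 -> P1=[1,7,7,6,0,3](1) P2=[5,1,2,7,0,8](1)

Answer: 1 1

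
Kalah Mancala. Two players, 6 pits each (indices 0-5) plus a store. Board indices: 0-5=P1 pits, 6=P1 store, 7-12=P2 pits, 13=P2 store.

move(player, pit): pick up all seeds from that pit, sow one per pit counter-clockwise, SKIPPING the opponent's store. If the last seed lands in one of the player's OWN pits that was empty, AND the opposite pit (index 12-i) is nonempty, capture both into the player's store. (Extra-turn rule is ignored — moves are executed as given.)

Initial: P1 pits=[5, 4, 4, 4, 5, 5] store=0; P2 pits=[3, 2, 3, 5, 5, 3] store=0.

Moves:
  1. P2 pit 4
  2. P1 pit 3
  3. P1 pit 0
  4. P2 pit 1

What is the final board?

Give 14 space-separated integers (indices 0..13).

Move 1: P2 pit4 -> P1=[6,5,5,4,5,5](0) P2=[3,2,3,5,0,4](1)
Move 2: P1 pit3 -> P1=[6,5,5,0,6,6](1) P2=[4,2,3,5,0,4](1)
Move 3: P1 pit0 -> P1=[0,6,6,1,7,7](2) P2=[4,2,3,5,0,4](1)
Move 4: P2 pit1 -> P1=[0,6,6,1,7,7](2) P2=[4,0,4,6,0,4](1)

Answer: 0 6 6 1 7 7 2 4 0 4 6 0 4 1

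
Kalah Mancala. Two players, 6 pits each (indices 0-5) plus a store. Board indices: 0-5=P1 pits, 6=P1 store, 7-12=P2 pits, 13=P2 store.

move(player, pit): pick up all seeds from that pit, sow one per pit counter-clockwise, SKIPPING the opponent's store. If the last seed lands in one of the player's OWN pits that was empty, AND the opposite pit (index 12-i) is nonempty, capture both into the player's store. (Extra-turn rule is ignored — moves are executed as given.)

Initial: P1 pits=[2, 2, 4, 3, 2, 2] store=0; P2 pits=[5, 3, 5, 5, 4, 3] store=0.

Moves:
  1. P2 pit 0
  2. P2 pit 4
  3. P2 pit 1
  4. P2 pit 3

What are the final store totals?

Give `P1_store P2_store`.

Move 1: P2 pit0 -> P1=[2,2,4,3,2,2](0) P2=[0,4,6,6,5,4](0)
Move 2: P2 pit4 -> P1=[3,3,5,3,2,2](0) P2=[0,4,6,6,0,5](1)
Move 3: P2 pit1 -> P1=[3,3,5,3,2,2](0) P2=[0,0,7,7,1,6](1)
Move 4: P2 pit3 -> P1=[4,4,6,4,2,2](0) P2=[0,0,7,0,2,7](2)

Answer: 0 2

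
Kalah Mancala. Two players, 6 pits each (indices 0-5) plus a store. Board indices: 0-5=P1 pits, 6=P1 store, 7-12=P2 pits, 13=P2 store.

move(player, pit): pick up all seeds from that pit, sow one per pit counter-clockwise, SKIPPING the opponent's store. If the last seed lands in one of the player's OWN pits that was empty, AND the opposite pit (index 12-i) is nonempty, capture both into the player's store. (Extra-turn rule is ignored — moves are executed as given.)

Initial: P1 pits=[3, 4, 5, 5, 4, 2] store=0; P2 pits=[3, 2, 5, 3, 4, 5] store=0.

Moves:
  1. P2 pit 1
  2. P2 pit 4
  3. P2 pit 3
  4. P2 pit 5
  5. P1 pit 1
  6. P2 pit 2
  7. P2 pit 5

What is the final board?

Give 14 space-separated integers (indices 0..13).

Move 1: P2 pit1 -> P1=[3,4,5,5,4,2](0) P2=[3,0,6,4,4,5](0)
Move 2: P2 pit4 -> P1=[4,5,5,5,4,2](0) P2=[3,0,6,4,0,6](1)
Move 3: P2 pit3 -> P1=[5,5,5,5,4,2](0) P2=[3,0,6,0,1,7](2)
Move 4: P2 pit5 -> P1=[6,6,6,6,5,3](0) P2=[3,0,6,0,1,0](3)
Move 5: P1 pit1 -> P1=[6,0,7,7,6,4](1) P2=[4,0,6,0,1,0](3)
Move 6: P2 pit2 -> P1=[7,1,7,7,6,4](1) P2=[4,0,0,1,2,1](4)
Move 7: P2 pit5 -> P1=[7,1,7,7,6,4](1) P2=[4,0,0,1,2,0](5)

Answer: 7 1 7 7 6 4 1 4 0 0 1 2 0 5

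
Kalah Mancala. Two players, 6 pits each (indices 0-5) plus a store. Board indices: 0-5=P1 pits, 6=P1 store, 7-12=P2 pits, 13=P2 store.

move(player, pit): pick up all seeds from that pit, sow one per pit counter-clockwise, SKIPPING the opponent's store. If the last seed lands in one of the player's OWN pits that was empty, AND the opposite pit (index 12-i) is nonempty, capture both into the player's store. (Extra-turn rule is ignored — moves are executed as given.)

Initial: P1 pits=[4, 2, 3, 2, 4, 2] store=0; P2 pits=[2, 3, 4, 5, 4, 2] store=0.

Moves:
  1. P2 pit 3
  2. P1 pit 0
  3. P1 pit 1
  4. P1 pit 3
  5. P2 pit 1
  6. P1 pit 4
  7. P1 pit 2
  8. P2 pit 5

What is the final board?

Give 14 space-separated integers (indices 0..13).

Move 1: P2 pit3 -> P1=[5,3,3,2,4,2](0) P2=[2,3,4,0,5,3](1)
Move 2: P1 pit0 -> P1=[0,4,4,3,5,3](0) P2=[2,3,4,0,5,3](1)
Move 3: P1 pit1 -> P1=[0,0,5,4,6,4](0) P2=[2,3,4,0,5,3](1)
Move 4: P1 pit3 -> P1=[0,0,5,0,7,5](1) P2=[3,3,4,0,5,3](1)
Move 5: P2 pit1 -> P1=[0,0,5,0,7,5](1) P2=[3,0,5,1,6,3](1)
Move 6: P1 pit4 -> P1=[0,0,5,0,0,6](2) P2=[4,1,6,2,7,3](1)
Move 7: P1 pit2 -> P1=[0,0,0,1,1,7](3) P2=[5,1,6,2,7,3](1)
Move 8: P2 pit5 -> P1=[1,1,0,1,1,7](3) P2=[5,1,6,2,7,0](2)

Answer: 1 1 0 1 1 7 3 5 1 6 2 7 0 2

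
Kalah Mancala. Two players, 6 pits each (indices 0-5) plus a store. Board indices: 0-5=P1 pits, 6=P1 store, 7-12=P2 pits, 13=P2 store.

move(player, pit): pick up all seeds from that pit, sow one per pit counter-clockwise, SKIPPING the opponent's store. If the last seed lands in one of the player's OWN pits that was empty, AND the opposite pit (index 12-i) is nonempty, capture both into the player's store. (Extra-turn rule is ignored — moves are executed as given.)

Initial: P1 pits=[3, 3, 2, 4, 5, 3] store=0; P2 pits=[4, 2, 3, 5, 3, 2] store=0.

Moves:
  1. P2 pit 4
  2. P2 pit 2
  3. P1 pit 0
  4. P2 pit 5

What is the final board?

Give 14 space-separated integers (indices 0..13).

Answer: 1 5 4 5 6 3 0 4 2 0 6 1 0 2

Derivation:
Move 1: P2 pit4 -> P1=[4,3,2,4,5,3](0) P2=[4,2,3,5,0,3](1)
Move 2: P2 pit2 -> P1=[4,3,2,4,5,3](0) P2=[4,2,0,6,1,4](1)
Move 3: P1 pit0 -> P1=[0,4,3,5,6,3](0) P2=[4,2,0,6,1,4](1)
Move 4: P2 pit5 -> P1=[1,5,4,5,6,3](0) P2=[4,2,0,6,1,0](2)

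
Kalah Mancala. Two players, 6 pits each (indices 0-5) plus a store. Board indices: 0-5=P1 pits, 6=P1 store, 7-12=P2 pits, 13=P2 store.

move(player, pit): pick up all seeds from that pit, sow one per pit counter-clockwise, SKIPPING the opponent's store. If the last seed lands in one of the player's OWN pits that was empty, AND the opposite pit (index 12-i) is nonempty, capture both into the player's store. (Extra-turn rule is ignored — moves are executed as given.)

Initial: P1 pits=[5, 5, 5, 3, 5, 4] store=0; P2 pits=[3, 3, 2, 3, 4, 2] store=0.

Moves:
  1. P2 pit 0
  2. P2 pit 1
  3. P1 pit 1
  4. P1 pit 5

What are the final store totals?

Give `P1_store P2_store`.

Answer: 2 0

Derivation:
Move 1: P2 pit0 -> P1=[5,5,5,3,5,4](0) P2=[0,4,3,4,4,2](0)
Move 2: P2 pit1 -> P1=[5,5,5,3,5,4](0) P2=[0,0,4,5,5,3](0)
Move 3: P1 pit1 -> P1=[5,0,6,4,6,5](1) P2=[0,0,4,5,5,3](0)
Move 4: P1 pit5 -> P1=[5,0,6,4,6,0](2) P2=[1,1,5,6,5,3](0)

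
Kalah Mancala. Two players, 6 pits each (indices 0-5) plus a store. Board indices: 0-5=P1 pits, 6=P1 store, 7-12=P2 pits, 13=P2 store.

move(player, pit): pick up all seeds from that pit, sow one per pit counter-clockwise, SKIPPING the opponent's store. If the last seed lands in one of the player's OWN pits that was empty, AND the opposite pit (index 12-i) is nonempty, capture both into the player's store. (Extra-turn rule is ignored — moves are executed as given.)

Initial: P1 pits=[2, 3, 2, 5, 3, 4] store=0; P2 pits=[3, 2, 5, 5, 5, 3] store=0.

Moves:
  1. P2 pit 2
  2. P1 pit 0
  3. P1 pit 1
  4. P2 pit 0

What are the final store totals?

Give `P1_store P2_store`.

Move 1: P2 pit2 -> P1=[3,3,2,5,3,4](0) P2=[3,2,0,6,6,4](1)
Move 2: P1 pit0 -> P1=[0,4,3,6,3,4](0) P2=[3,2,0,6,6,4](1)
Move 3: P1 pit1 -> P1=[0,0,4,7,4,5](0) P2=[3,2,0,6,6,4](1)
Move 4: P2 pit0 -> P1=[0,0,4,7,4,5](0) P2=[0,3,1,7,6,4](1)

Answer: 0 1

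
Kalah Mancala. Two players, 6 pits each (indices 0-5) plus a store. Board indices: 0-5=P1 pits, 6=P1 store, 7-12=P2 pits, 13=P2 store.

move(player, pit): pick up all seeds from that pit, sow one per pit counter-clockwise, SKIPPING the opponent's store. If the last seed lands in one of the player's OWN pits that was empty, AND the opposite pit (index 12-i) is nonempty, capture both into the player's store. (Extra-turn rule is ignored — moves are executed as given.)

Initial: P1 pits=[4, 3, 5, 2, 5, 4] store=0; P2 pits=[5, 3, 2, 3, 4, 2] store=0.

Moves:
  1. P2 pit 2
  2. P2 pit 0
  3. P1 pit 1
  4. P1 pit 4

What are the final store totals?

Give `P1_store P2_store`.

Answer: 1 0

Derivation:
Move 1: P2 pit2 -> P1=[4,3,5,2,5,4](0) P2=[5,3,0,4,5,2](0)
Move 2: P2 pit0 -> P1=[4,3,5,2,5,4](0) P2=[0,4,1,5,6,3](0)
Move 3: P1 pit1 -> P1=[4,0,6,3,6,4](0) P2=[0,4,1,5,6,3](0)
Move 4: P1 pit4 -> P1=[4,0,6,3,0,5](1) P2=[1,5,2,6,6,3](0)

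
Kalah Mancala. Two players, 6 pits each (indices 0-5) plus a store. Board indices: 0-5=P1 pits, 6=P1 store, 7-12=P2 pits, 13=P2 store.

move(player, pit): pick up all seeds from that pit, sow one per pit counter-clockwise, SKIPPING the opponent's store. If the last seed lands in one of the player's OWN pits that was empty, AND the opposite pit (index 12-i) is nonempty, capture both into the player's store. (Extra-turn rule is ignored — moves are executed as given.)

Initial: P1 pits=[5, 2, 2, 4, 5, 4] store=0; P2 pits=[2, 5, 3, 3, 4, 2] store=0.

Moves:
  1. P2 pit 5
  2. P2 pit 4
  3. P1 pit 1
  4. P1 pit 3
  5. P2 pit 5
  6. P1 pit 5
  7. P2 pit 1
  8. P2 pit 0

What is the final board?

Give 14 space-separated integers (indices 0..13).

Move 1: P2 pit5 -> P1=[6,2,2,4,5,4](0) P2=[2,5,3,3,4,0](1)
Move 2: P2 pit4 -> P1=[7,3,2,4,5,4](0) P2=[2,5,3,3,0,1](2)
Move 3: P1 pit1 -> P1=[7,0,3,5,6,4](0) P2=[2,5,3,3,0,1](2)
Move 4: P1 pit3 -> P1=[7,0,3,0,7,5](1) P2=[3,6,3,3,0,1](2)
Move 5: P2 pit5 -> P1=[7,0,3,0,7,5](1) P2=[3,6,3,3,0,0](3)
Move 6: P1 pit5 -> P1=[7,0,3,0,7,0](2) P2=[4,7,4,4,0,0](3)
Move 7: P2 pit1 -> P1=[8,1,3,0,7,0](2) P2=[4,0,5,5,1,1](4)
Move 8: P2 pit0 -> P1=[8,1,3,0,7,0](2) P2=[0,1,6,6,2,1](4)

Answer: 8 1 3 0 7 0 2 0 1 6 6 2 1 4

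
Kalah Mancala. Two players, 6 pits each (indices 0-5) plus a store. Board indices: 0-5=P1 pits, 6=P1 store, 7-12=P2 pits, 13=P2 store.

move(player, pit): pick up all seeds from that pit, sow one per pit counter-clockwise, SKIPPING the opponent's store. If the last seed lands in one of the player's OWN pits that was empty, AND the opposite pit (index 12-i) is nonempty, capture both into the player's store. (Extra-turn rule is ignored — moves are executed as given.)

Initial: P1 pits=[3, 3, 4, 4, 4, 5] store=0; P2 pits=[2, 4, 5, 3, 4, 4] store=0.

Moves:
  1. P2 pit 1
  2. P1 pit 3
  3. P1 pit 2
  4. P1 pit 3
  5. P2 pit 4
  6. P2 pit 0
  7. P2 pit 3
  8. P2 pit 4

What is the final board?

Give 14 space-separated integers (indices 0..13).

Move 1: P2 pit1 -> P1=[3,3,4,4,4,5](0) P2=[2,0,6,4,5,5](0)
Move 2: P1 pit3 -> P1=[3,3,4,0,5,6](1) P2=[3,0,6,4,5,5](0)
Move 3: P1 pit2 -> P1=[3,3,0,1,6,7](2) P2=[3,0,6,4,5,5](0)
Move 4: P1 pit3 -> P1=[3,3,0,0,7,7](2) P2=[3,0,6,4,5,5](0)
Move 5: P2 pit4 -> P1=[4,4,1,0,7,7](2) P2=[3,0,6,4,0,6](1)
Move 6: P2 pit0 -> P1=[4,4,1,0,7,7](2) P2=[0,1,7,5,0,6](1)
Move 7: P2 pit3 -> P1=[5,5,1,0,7,7](2) P2=[0,1,7,0,1,7](2)
Move 8: P2 pit4 -> P1=[5,5,1,0,7,7](2) P2=[0,1,7,0,0,8](2)

Answer: 5 5 1 0 7 7 2 0 1 7 0 0 8 2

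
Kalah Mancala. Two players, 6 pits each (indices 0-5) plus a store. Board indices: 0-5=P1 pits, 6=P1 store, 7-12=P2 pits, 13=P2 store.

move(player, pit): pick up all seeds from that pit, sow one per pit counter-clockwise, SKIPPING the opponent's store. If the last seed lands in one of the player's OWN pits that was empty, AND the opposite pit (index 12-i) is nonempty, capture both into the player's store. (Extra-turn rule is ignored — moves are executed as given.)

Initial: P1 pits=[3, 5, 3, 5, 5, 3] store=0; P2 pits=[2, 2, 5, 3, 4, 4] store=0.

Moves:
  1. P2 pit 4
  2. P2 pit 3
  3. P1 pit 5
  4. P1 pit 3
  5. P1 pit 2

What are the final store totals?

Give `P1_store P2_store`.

Answer: 2 2

Derivation:
Move 1: P2 pit4 -> P1=[4,6,3,5,5,3](0) P2=[2,2,5,3,0,5](1)
Move 2: P2 pit3 -> P1=[4,6,3,5,5,3](0) P2=[2,2,5,0,1,6](2)
Move 3: P1 pit5 -> P1=[4,6,3,5,5,0](1) P2=[3,3,5,0,1,6](2)
Move 4: P1 pit3 -> P1=[4,6,3,0,6,1](2) P2=[4,4,5,0,1,6](2)
Move 5: P1 pit2 -> P1=[4,6,0,1,7,2](2) P2=[4,4,5,0,1,6](2)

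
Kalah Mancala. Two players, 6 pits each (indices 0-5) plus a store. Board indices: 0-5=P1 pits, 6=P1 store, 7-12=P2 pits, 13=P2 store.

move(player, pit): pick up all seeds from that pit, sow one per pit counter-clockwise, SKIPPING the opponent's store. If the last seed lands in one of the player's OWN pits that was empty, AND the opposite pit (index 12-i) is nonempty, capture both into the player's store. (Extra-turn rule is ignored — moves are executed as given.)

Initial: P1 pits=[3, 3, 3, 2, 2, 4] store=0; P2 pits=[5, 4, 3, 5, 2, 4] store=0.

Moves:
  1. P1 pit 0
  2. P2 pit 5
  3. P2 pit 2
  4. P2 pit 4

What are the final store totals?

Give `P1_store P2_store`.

Move 1: P1 pit0 -> P1=[0,4,4,3,2,4](0) P2=[5,4,3,5,2,4](0)
Move 2: P2 pit5 -> P1=[1,5,5,3,2,4](0) P2=[5,4,3,5,2,0](1)
Move 3: P2 pit2 -> P1=[0,5,5,3,2,4](0) P2=[5,4,0,6,3,0](3)
Move 4: P2 pit4 -> P1=[1,5,5,3,2,4](0) P2=[5,4,0,6,0,1](4)

Answer: 0 4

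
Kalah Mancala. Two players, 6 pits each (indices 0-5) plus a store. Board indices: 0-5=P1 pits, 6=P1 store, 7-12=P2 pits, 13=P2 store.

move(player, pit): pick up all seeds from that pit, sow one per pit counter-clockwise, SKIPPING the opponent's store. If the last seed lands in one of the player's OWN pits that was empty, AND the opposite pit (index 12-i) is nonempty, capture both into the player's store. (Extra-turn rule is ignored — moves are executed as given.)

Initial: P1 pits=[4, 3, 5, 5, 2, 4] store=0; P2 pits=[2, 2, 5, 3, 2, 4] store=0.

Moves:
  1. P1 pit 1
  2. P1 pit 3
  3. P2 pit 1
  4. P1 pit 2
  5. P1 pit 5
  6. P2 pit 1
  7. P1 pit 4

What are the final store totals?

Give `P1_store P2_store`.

Answer: 4 0

Derivation:
Move 1: P1 pit1 -> P1=[4,0,6,6,3,4](0) P2=[2,2,5,3,2,4](0)
Move 2: P1 pit3 -> P1=[4,0,6,0,4,5](1) P2=[3,3,6,3,2,4](0)
Move 3: P2 pit1 -> P1=[4,0,6,0,4,5](1) P2=[3,0,7,4,3,4](0)
Move 4: P1 pit2 -> P1=[4,0,0,1,5,6](2) P2=[4,1,7,4,3,4](0)
Move 5: P1 pit5 -> P1=[4,0,0,1,5,0](3) P2=[5,2,8,5,4,4](0)
Move 6: P2 pit1 -> P1=[4,0,0,1,5,0](3) P2=[5,0,9,6,4,4](0)
Move 7: P1 pit4 -> P1=[4,0,0,1,0,1](4) P2=[6,1,10,6,4,4](0)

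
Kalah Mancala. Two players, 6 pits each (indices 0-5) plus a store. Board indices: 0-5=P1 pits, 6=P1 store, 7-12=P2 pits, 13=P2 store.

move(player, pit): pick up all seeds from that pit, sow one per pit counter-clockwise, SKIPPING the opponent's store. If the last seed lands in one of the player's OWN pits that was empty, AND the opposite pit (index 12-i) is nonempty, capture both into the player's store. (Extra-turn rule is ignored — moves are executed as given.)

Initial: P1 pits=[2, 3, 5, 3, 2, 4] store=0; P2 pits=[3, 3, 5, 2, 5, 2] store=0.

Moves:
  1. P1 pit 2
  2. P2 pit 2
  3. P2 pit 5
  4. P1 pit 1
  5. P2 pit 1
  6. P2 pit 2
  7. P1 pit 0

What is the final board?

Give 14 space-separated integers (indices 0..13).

Answer: 0 1 2 6 5 6 1 4 0 0 5 7 0 2

Derivation:
Move 1: P1 pit2 -> P1=[2,3,0,4,3,5](1) P2=[4,3,5,2,5,2](0)
Move 2: P2 pit2 -> P1=[3,3,0,4,3,5](1) P2=[4,3,0,3,6,3](1)
Move 3: P2 pit5 -> P1=[4,4,0,4,3,5](1) P2=[4,3,0,3,6,0](2)
Move 4: P1 pit1 -> P1=[4,0,1,5,4,6](1) P2=[4,3,0,3,6,0](2)
Move 5: P2 pit1 -> P1=[4,0,1,5,4,6](1) P2=[4,0,1,4,7,0](2)
Move 6: P2 pit2 -> P1=[4,0,1,5,4,6](1) P2=[4,0,0,5,7,0](2)
Move 7: P1 pit0 -> P1=[0,1,2,6,5,6](1) P2=[4,0,0,5,7,0](2)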